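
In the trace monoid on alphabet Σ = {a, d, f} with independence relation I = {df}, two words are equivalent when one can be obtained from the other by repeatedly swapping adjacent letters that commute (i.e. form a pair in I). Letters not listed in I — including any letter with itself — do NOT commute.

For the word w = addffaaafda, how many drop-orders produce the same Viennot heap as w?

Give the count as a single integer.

piece 0:a — minimal
piece 1:d rests on {0:a}
piece 2:d rests on {1:d}
piece 3:f rests on {0:a}
piece 4:f rests on {3:f}
piece 5:a rests on {2:d, 4:f}
piece 6:a rests on {5:a}
piece 7:a rests on {6:a}
piece 8:f rests on {7:a}
piece 9:d rests on {7:a}
piece 10:a rests on {8:f, 9:d}
minimal pieces: {0:a}
ways to finish when only these pieces remain (= sum over removing one remaining piece with nothing left below it):
  1 left: {10}→1
  2 left: {8,10}→1  {9,10}→1
  3 left: {8,9,10}→2
  4 left: {7,8,9,10}→2
  5 left: {6,7,8,9,10}→2
  6 left: {5,6,7,8,9,10}→2
  7 left: {2,5,6,7,8,9,10}→2  {4,5,6,7,8,9,10}→2
  8 left: {1,2,5,6,7,8,9,10}→2  {2,4,5,6,7,8,9,10}→4  {3,4,5,6,7,8,9,10}→2
  9 left: {1,2,4,5,6,7,8,9,10}→6  {2,3,4,5,6,7,8,9,10}→6
  placing 0:a first → 12 extensions

12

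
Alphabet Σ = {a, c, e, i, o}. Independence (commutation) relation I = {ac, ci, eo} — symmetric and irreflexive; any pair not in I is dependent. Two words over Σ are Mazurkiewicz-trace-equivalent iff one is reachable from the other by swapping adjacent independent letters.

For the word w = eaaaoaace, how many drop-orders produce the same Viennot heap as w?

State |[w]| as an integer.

3

0(e) covers ∅
1(a) covers 0:e
2(a) covers 1:a
3(a) covers 2:a
4(o) covers 3:a
5(a) covers 4:o
6(a) covers 5:a
7(c) covers 4:o
8(e) covers 6:a, 7:c
floor of heap: 0:e
completions by unplaced set U, small U first (add the entries for U minus each lowest piece of U):
  |U|=1: {8}:1
  |U|=2: {6,8}:1  {7,8}:1
  |U|=3: {5,6,8}:1  {6,7,8}:2
  |U|=4: {5,6,7,8}:3
  |U|=5: {4,5,6,7,8}:3
  |U|=6: {3,4,5,6,7,8}:3
  |U|=7: {2,3,4,5,6,7,8}:3
  start at 0(e): 3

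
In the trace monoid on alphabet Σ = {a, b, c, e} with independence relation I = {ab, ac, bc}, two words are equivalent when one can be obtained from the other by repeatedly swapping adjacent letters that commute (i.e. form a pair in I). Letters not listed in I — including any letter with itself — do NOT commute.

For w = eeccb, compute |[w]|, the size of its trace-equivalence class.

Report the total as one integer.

3

#0=e has no predecessor
#1=e depends on [0:e]
#2=c depends on [1:e]
#3=c depends on [2:c]
#4=b depends on [1:e]
sources: [0:e]
N(rest) = Σ N(rest − s) over sources s of rest; N(one piece) = 1:
  size 1 → [3]=1  [4]=1
  size 2 → [2,3]=1  [3,4]=2
  size 3 → [2,3,4]=3
  first=0(e) contributes 3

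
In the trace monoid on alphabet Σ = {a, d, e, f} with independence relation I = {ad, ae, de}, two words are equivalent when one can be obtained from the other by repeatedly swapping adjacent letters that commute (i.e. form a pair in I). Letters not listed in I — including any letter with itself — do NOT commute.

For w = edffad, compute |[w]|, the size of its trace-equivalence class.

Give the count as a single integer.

4

piece 0:e — minimal
piece 1:d — minimal
piece 2:f rests on {0:e, 1:d}
piece 3:f rests on {2:f}
piece 4:a rests on {3:f}
piece 5:d rests on {3:f}
minimal pieces: {0:e, 1:d}
ways to finish when only these pieces remain (= sum over removing one remaining piece with nothing left below it):
  1 left: {4}→1  {5}→1
  2 left: {4,5}→2
  3 left: {3,4,5}→2
  4 left: {2,3,4,5}→2
  placing 0:e first → 2 extensions
  placing 1:d first → 2 extensions
total linear extensions = 4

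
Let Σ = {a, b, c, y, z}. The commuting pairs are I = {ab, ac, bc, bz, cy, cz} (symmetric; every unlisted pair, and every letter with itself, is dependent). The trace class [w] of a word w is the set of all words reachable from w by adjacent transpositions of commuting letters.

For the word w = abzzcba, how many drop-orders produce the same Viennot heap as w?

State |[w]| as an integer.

#0=a has no predecessor
#1=b has no predecessor
#2=z depends on [0:a]
#3=z depends on [2:z]
#4=c has no predecessor
#5=b depends on [1:b]
#6=a depends on [3:z]
sources: [0:a, 1:b, 4:c]
N(rest) = Σ N(rest − s) over sources s of rest; N(one piece) = 1:
  size 1 → [4]=1  [5]=1  [6]=1
  size 2 → [1,5]=1  [3,6]=1  [4,5]=2  [4,6]=2  [5,6]=2
  size 3 → [1,4,5]=3  [1,5,6]=3  [2,3,6]=1  [3,4,6]=3  [3,5,6]=3  [4,5,6]=6
  size 4 → [0,2,3,6]=1  [1,3,5,6]=6  [1,4,5,6]=12  [2,3,4,6]=4  [2,3,5,6]=4  [3,4,5,6]=12
  size 5 → [0,2,3,4,6]=5  [0,2,3,5,6]=5  [1,2,3,5,6]=10  [1,3,4,5,6]=30  [2,3,4,5,6]=20
  first=0(a) contributes 60
  first=1(b) contributes 30
  first=4(c) contributes 15
|[w]| = 105

105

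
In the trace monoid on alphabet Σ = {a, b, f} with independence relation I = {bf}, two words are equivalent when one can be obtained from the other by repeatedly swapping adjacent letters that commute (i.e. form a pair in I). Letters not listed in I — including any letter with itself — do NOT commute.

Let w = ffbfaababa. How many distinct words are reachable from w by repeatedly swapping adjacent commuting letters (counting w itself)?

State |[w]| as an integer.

0(f) covers ∅
1(f) covers 0:f
2(b) covers ∅
3(f) covers 1:f
4(a) covers 2:b, 3:f
5(a) covers 4:a
6(b) covers 5:a
7(a) covers 6:b
8(b) covers 7:a
9(a) covers 8:b
floor of heap: 0:f, 2:b
completions by unplaced set U, small U first (add the entries for U minus each lowest piece of U):
  |U|=1: {9}:1
  |U|=2: {8,9}:1
  |U|=3: {7,8,9}:1
  |U|=4: {6,7,8,9}:1
  |U|=5: {5,6,7,8,9}:1
  |U|=6: {4,5,6,7,8,9}:1
  |U|=7: {2,4,5,6,7,8,9}:1  {3,4,5,6,7,8,9}:1
  |U|=8: {1,3,4,5,6,7,8,9}:1  {2,3,4,5,6,7,8,9}:2
  start at 0(f): 3
  start at 2(b): 1
sum over floor = 4

4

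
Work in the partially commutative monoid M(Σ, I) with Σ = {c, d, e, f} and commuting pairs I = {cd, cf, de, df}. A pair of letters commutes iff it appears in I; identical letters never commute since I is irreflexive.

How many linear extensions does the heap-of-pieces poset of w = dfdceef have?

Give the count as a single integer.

42

piece 0:d — minimal
piece 1:f — minimal
piece 2:d rests on {0:d}
piece 3:c — minimal
piece 4:e rests on {1:f, 3:c}
piece 5:e rests on {4:e}
piece 6:f rests on {5:e}
minimal pieces: {0:d, 1:f, 3:c}
ways to finish when only these pieces remain (= sum over removing one remaining piece with nothing left below it):
  1 left: {2}→1  {6}→1
  2 left: {0,2}→1  {2,6}→2  {5,6}→1
  3 left: {0,2,6}→3  {2,5,6}→3  {4,5,6}→1
  4 left: {0,2,5,6}→6  {1,4,5,6}→1  {2,4,5,6}→4  {3,4,5,6}→1
  5 left: {0,2,4,5,6}→10  {1,2,4,5,6}→5  {1,3,4,5,6}→2  {2,3,4,5,6}→5
  placing 0:d first → 12 extensions
  placing 1:f first → 15 extensions
  placing 3:c first → 15 extensions
total linear extensions = 42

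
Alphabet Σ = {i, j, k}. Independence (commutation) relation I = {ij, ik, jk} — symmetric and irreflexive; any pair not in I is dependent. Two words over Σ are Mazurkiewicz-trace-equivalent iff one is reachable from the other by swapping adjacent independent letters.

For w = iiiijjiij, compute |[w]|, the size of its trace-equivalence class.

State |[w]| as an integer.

drop 0:i onto floor
drop 1:i onto {0:i}
drop 2:i onto {1:i}
drop 3:i onto {2:i}
drop 4:j onto floor
drop 5:j onto {4:j}
drop 6:i onto {3:i}
drop 7:i onto {6:i}
drop 8:j onto {5:j}
ground layer = {0:i, 4:j}
drop-orders for the pieces not yet dropped (sum over which currently-grounded one goes next):
  1 to go: {7} 1  {8} 1
  2 to go: {5,8} 1  {6,7} 1  {7,8} 2
  3 to go: {3,6,7} 1  {4,5,8} 1  {5,7,8} 3  {6,7,8} 3
  4 to go: {2,3,6,7} 1  {3,6,7,8} 4  {4,5,7,8} 4  {5,6,7,8} 6
  5 to go: {1,2,3,6,7} 1  {2,3,6,7,8} 5  {3,5,6,7,8} 10  {4,5,6,7,8} 10
  6 to go: {0,1,2,3,6,7} 1  {1,2,3,6,7,8} 6  {2,3,5,6,7,8} 15  {3,4,5,6,7,8} 20
  7 to go: {0,1,2,3,6,7,8} 7  {1,2,3,5,6,7,8} 21  {2,3,4,5,6,7,8} 35
  if 0:i drops first: 56 orders
  if 4:j drops first: 28 orders
heap linearizations: 84

84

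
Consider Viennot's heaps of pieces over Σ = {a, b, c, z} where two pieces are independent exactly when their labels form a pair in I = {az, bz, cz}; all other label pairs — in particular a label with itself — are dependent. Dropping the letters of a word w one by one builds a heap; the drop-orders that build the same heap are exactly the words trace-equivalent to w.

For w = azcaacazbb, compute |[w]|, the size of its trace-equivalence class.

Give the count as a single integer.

45

0(a) covers ∅
1(z) covers ∅
2(c) covers 0:a
3(a) covers 2:c
4(a) covers 3:a
5(c) covers 4:a
6(a) covers 5:c
7(z) covers 1:z
8(b) covers 6:a
9(b) covers 8:b
floor of heap: 0:a, 1:z
completions by unplaced set U, small U first (add the entries for U minus each lowest piece of U):
  |U|=1: {7}:1  {9}:1
  |U|=2: {1,7}:1  {7,9}:2  {8,9}:1
  |U|=3: {1,7,9}:3  {6,8,9}:1  {7,8,9}:3
  |U|=4: {1,7,8,9}:6  {5,6,8,9}:1  {6,7,8,9}:4
  |U|=5: {1,6,7,8,9}:10  {4,5,6,8,9}:1  {5,6,7,8,9}:5
  |U|=6: {1,5,6,7,8,9}:15  {3,4,5,6,8,9}:1  {4,5,6,7,8,9}:6
  |U|=7: {1,4,5,6,7,8,9}:21  {2,3,4,5,6,8,9}:1  {3,4,5,6,7,8,9}:7
  |U|=8: {0,2,3,4,5,6,8,9}:1  {1,3,4,5,6,7,8,9}:28  {2,3,4,5,6,7,8,9}:8
  start at 0(a): 36
  start at 1(z): 9
sum over floor = 45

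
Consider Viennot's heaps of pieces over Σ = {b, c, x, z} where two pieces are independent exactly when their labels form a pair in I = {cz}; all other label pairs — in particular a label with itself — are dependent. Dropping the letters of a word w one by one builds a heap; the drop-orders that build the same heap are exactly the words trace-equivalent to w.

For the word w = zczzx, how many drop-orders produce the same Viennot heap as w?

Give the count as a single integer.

4

piece 0:z — minimal
piece 1:c — minimal
piece 2:z rests on {0:z}
piece 3:z rests on {2:z}
piece 4:x rests on {1:c, 3:z}
minimal pieces: {0:z, 1:c}
ways to finish when only these pieces remain (= sum over removing one remaining piece with nothing left below it):
  1 left: {4}→1
  2 left: {1,4}→1  {3,4}→1
  3 left: {1,3,4}→2  {2,3,4}→1
  placing 0:z first → 3 extensions
  placing 1:c first → 1 extensions
total linear extensions = 4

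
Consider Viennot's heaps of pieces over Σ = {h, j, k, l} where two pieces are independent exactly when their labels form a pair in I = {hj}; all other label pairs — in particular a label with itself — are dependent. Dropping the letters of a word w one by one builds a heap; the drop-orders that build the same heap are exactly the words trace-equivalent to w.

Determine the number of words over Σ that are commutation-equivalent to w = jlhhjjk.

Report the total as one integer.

6

drop 0:j onto floor
drop 1:l onto {0:j}
drop 2:h onto {1:l}
drop 3:h onto {2:h}
drop 4:j onto {1:l}
drop 5:j onto {4:j}
drop 6:k onto {3:h, 5:j}
ground layer = {0:j}
drop-orders for the pieces not yet dropped (sum over which currently-grounded one goes next):
  1 to go: {6} 1
  2 to go: {3,6} 1  {5,6} 1
  3 to go: {2,3,6} 1  {3,5,6} 2  {4,5,6} 1
  4 to go: {2,3,5,6} 3  {3,4,5,6} 3
  5 to go: {2,3,4,5,6} 6
  if 0:j drops first: 6 orders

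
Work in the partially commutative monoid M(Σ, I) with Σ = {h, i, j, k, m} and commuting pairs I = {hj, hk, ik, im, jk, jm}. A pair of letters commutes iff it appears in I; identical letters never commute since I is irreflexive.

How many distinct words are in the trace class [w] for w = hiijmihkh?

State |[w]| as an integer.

25

piece 0:h — minimal
piece 1:i rests on {0:h}
piece 2:i rests on {1:i}
piece 3:j rests on {2:i}
piece 4:m rests on {0:h}
piece 5:i rests on {3:j}
piece 6:h rests on {4:m, 5:i}
piece 7:k rests on {4:m}
piece 8:h rests on {6:h}
minimal pieces: {0:h}
ways to finish when only these pieces remain (= sum over removing one remaining piece with nothing left below it):
  1 left: {7}→1  {8}→1
  2 left: {6,8}→1  {7,8}→2
  3 left: {5,6,8}→1  {6,7,8}→3
  4 left: {3,5,6,8}→1  {4,6,7,8}→3  {5,6,7,8}→4
  5 left: {2,3,5,6,8}→1  {3,5,6,7,8}→5  {4,5,6,7,8}→7
  6 left: {1,2,3,5,6,8}→1  {2,3,5,6,7,8}→6  {3,4,5,6,7,8}→12
  7 left: {1,2,3,5,6,7,8}→7  {2,3,4,5,6,7,8}→18
  placing 0:h first → 25 extensions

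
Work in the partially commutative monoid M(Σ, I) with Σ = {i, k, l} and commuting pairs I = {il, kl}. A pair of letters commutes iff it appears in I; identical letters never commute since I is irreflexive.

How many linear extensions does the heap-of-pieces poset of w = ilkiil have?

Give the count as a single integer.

15

0(i) covers ∅
1(l) covers ∅
2(k) covers 0:i
3(i) covers 2:k
4(i) covers 3:i
5(l) covers 1:l
floor of heap: 0:i, 1:l
completions by unplaced set U, small U first (add the entries for U minus each lowest piece of U):
  |U|=1: {4}:1  {5}:1
  |U|=2: {1,5}:1  {3,4}:1  {4,5}:2
  |U|=3: {1,4,5}:3  {2,3,4}:1  {3,4,5}:3
  |U|=4: {0,2,3,4}:1  {1,3,4,5}:6  {2,3,4,5}:4
  start at 0(i): 10
  start at 1(l): 5
sum over floor = 15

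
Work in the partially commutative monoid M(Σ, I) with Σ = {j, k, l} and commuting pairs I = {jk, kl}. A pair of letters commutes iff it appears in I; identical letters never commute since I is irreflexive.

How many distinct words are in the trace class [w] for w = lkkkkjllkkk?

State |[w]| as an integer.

#0=l has no predecessor
#1=k has no predecessor
#2=k depends on [1:k]
#3=k depends on [2:k]
#4=k depends on [3:k]
#5=j depends on [0:l]
#6=l depends on [5:j]
#7=l depends on [6:l]
#8=k depends on [4:k]
#9=k depends on [8:k]
#10=k depends on [9:k]
sources: [0:l, 1:k]
N(rest) = Σ N(rest − s) over sources s of rest; N(one piece) = 1:
  size 1 → [7]=1  [10]=1
  size 2 → [6,7]=1  [7,10]=2  [9,10]=1
  size 3 → [5,6,7]=1  [6,7,10]=3  [7,9,10]=3  [8,9,10]=1
  size 4 → [0,5,6,7]=1  [4,8,9,10]=1  [5,6,7,10]=4  [6,7,9,10]=6  [7,8,9,10]=4
  size 5 → [0,5,6,7,10]=5  [3,4,8,9,10]=1  [4,7,8,9,10]=5  [5,6,7,9,10]=10  [6,7,8,9,10]=10
  size 6 → [0,5,6,7,9,10]=15  [2,3,4,8,9,10]=1  [3,4,7,8,9,10]=6  [4,6,7,8,9,10]=15  [5,6,7,8,9,10]=20
  size 7 → [0,5,6,7,8,9,10]=35  [1,2,3,4,8,9,10]=1  [2,3,4,7,8,9,10]=7  [3,4,6,7,8,9,10]=21  [4,5,6,7,8,9,10]=35
  size 8 → [0,4,5,6,7,8,9,10]=70  [1,2,3,4,7,8,9,10]=8  [2,3,4,6,7,8,9,10]=28  [3,4,5,6,7,8,9,10]=56
  size 9 → [0,3,4,5,6,7,8,9,10]=126  [1,2,3,4,6,7,8,9,10]=36  [2,3,4,5,6,7,8,9,10]=84
  first=0(l) contributes 120
  first=1(k) contributes 210
|[w]| = 330

330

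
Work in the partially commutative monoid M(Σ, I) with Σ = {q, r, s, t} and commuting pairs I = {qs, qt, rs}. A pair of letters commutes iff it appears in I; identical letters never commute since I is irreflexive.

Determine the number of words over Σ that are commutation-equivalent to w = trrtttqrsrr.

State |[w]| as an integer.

piece 0:t — minimal
piece 1:r rests on {0:t}
piece 2:r rests on {1:r}
piece 3:t rests on {2:r}
piece 4:t rests on {3:t}
piece 5:t rests on {4:t}
piece 6:q rests on {2:r}
piece 7:r rests on {5:t, 6:q}
piece 8:s rests on {5:t}
piece 9:r rests on {7:r}
piece 10:r rests on {9:r}
minimal pieces: {0:t}
ways to finish when only these pieces remain (= sum over removing one remaining piece with nothing left below it):
  1 left: {8}→1  {10}→1
  2 left: {8,10}→2  {9,10}→1
  3 left: {7,9,10}→1  {8,9,10}→3
  4 left: {6,7,9,10}→1  {7,8,9,10}→4
  5 left: {5,7,8,9,10}→4  {6,7,8,9,10}→5
  6 left: {4,5,7,8,9,10}→4  {5,6,7,8,9,10}→9
  7 left: {3,4,5,7,8,9,10}→4  {4,5,6,7,8,9,10}→13
  8 left: {3,4,5,6,7,8,9,10}→17
  9 left: {2,3,4,5,6,7,8,9,10}→17
  placing 0:t first → 17 extensions

17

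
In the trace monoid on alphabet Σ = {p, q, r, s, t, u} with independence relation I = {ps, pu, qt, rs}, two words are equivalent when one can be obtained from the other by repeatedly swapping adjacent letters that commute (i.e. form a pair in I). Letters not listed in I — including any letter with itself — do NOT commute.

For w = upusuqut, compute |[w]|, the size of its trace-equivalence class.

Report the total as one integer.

0(u) covers ∅
1(p) covers ∅
2(u) covers 0:u
3(s) covers 2:u
4(u) covers 3:s
5(q) covers 1:p, 4:u
6(u) covers 5:q
7(t) covers 6:u
floor of heap: 0:u, 1:p
completions by unplaced set U, small U first (add the entries for U minus each lowest piece of U):
  |U|=1: {7}:1
  |U|=2: {6,7}:1
  |U|=3: {5,6,7}:1
  |U|=4: {1,5,6,7}:1  {4,5,6,7}:1
  |U|=5: {1,4,5,6,7}:2  {3,4,5,6,7}:1
  |U|=6: {1,3,4,5,6,7}:3  {2,3,4,5,6,7}:1
  start at 0(u): 4
  start at 1(p): 1
sum over floor = 5

5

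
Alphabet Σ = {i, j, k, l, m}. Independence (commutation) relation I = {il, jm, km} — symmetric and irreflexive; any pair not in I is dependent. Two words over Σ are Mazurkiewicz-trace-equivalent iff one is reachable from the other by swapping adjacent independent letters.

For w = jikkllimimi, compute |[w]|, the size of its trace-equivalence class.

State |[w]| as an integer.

drop 0:j onto floor
drop 1:i onto {0:j}
drop 2:k onto {1:i}
drop 3:k onto {2:k}
drop 4:l onto {3:k}
drop 5:l onto {4:l}
drop 6:i onto {3:k}
drop 7:m onto {5:l, 6:i}
drop 8:i onto {7:m}
drop 9:m onto {8:i}
drop 10:i onto {9:m}
ground layer = {0:j}
drop-orders for the pieces not yet dropped (sum over which currently-grounded one goes next):
  1 to go: {10} 1
  2 to go: {9,10} 1
  3 to go: {8,9,10} 1
  4 to go: {7,8,9,10} 1
  5 to go: {5,7,8,9,10} 1  {6,7,8,9,10} 1
  6 to go: {4,5,7,8,9,10} 1  {5,6,7,8,9,10} 2
  7 to go: {4,5,6,7,8,9,10} 3
  8 to go: {3,4,5,6,7,8,9,10} 3
  9 to go: {2,3,4,5,6,7,8,9,10} 3
  if 0:j drops first: 3 orders

3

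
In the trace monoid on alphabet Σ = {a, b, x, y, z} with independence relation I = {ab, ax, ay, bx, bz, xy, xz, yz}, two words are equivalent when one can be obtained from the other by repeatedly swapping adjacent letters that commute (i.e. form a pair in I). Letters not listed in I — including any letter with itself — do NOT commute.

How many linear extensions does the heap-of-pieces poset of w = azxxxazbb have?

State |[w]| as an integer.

1260

drop 0:a onto floor
drop 1:z onto {0:a}
drop 2:x onto floor
drop 3:x onto {2:x}
drop 4:x onto {3:x}
drop 5:a onto {1:z}
drop 6:z onto {5:a}
drop 7:b onto floor
drop 8:b onto {7:b}
ground layer = {0:a, 2:x, 7:b}
drop-orders for the pieces not yet dropped (sum over which currently-grounded one goes next):
  1 to go: {4} 1  {6} 1  {8} 1
  2 to go: {3,4} 1  {4,6} 2  {4,8} 2  {5,6} 1  {6,8} 2  {7,8} 1
  3 to go: {1,5,6} 1  {2,3,4} 1  {3,4,6} 3  {3,4,8} 3  {4,5,6} 3  {4,6,8} 6  {4,7,8} 3  {5,6,8} 3  {6,7,8} 3
  4 to go: {0,1,5,6} 1  {1,4,5,6} 4  {1,5,6,8} 4  {2,3,4,6} 4  {2,3,4,8} 4  {3,4,5,6} 6  {3,4,6,8} 12  {3,4,7,8} 6  {4,5,6,8} 12  {4,6,7,8} 12  {5,6,7,8} 6
  5 to go: {0,1,4,5,6} 5  {0,1,5,6,8} 5  {1,3,4,5,6} 10  {1,4,5,6,8} 20  {1,5,6,7,8} 10  {2,3,4,5,6} 10  {2,3,4,6,8} 20  {2,3,4,7,8} 10  {3,4,5,6,8} 30  {3,4,6,7,8} 30  {4,5,6,7,8} 30
  6 to go: {0,1,3,4,5,6} 15  {0,1,4,5,6,8} 30  {0,1,5,6,7,8} 15  {1,2,3,4,5,6} 20  {1,3,4,5,6,8} 60  {1,4,5,6,7,8} 60  {2,3,4,5,6,8} 60  {2,3,4,6,7,8} 60  {3,4,5,6,7,8} 90
  7 to go: {0,1,2,3,4,5,6} 35  {0,1,3,4,5,6,8} 105  {0,1,4,5,6,7,8} 105  {1,2,3,4,5,6,8} 140  {1,3,4,5,6,7,8} 210  {2,3,4,5,6,7,8} 210
  if 0:a drops first: 560 orders
  if 2:x drops first: 420 orders
  if 7:b drops first: 280 orders
heap linearizations: 1260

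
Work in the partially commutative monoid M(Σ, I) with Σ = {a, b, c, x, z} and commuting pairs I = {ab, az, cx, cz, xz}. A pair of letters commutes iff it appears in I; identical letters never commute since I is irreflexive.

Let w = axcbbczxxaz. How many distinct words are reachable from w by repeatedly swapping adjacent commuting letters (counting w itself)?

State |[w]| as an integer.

#0=a has no predecessor
#1=x depends on [0:a]
#2=c depends on [0:a]
#3=b depends on [1:x, 2:c]
#4=b depends on [3:b]
#5=c depends on [4:b]
#6=z depends on [4:b]
#7=x depends on [4:b]
#8=x depends on [7:x]
#9=a depends on [5:c, 8:x]
#10=z depends on [6:z]
sources: [0:a]
N(rest) = Σ N(rest − s) over sources s of rest; N(one piece) = 1:
  size 1 → [9]=1  [10]=1
  size 2 → [5,9]=1  [6,10]=1  [8,9]=1  [9,10]=2
  size 3 → [5,8,9]=2  [5,9,10]=3  [6,9,10]=3  [7,8,9]=1  [8,9,10]=3
  size 4 → [5,6,9,10]=6  [5,7,8,9]=3  [5,8,9,10]=8  [6,8,9,10]=6  [7,8,9,10]=4
  size 5 → [5,6,8,9,10]=20  [5,7,8,9,10]=15  [6,7,8,9,10]=10
  size 6 → [5,6,7,8,9,10]=45
  size 7 → [4,5,6,7,8,9,10]=45
  size 8 → [3,4,5,6,7,8,9,10]=45
  size 9 → [1,3,4,5,6,7,8,9,10]=45  [2,3,4,5,6,7,8,9,10]=45
  first=0(a) contributes 90

90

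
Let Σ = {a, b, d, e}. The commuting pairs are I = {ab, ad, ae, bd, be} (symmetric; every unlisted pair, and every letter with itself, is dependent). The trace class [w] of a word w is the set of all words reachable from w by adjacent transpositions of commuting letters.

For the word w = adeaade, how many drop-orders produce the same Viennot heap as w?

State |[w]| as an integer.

0(a) covers ∅
1(d) covers ∅
2(e) covers 1:d
3(a) covers 0:a
4(a) covers 3:a
5(d) covers 2:e
6(e) covers 5:d
floor of heap: 0:a, 1:d
completions by unplaced set U, small U first (add the entries for U minus each lowest piece of U):
  |U|=1: {4}:1  {6}:1
  |U|=2: {3,4}:1  {4,6}:2  {5,6}:1
  |U|=3: {0,3,4}:1  {2,5,6}:1  {3,4,6}:3  {4,5,6}:3
  |U|=4: {0,3,4,6}:4  {1,2,5,6}:1  {2,4,5,6}:4  {3,4,5,6}:6
  |U|=5: {0,3,4,5,6}:10  {1,2,4,5,6}:5  {2,3,4,5,6}:10
  start at 0(a): 15
  start at 1(d): 20
sum over floor = 35

35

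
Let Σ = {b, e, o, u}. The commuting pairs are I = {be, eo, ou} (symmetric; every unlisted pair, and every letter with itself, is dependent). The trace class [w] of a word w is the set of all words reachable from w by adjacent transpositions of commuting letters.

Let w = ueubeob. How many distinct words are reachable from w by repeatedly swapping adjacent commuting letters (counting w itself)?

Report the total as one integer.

4

drop 0:u onto floor
drop 1:e onto {0:u}
drop 2:u onto {1:e}
drop 3:b onto {2:u}
drop 4:e onto {2:u}
drop 5:o onto {3:b}
drop 6:b onto {5:o}
ground layer = {0:u}
drop-orders for the pieces not yet dropped (sum over which currently-grounded one goes next):
  1 to go: {4} 1  {6} 1
  2 to go: {4,6} 2  {5,6} 1
  3 to go: {3,5,6} 1  {4,5,6} 3
  4 to go: {3,4,5,6} 4
  5 to go: {2,3,4,5,6} 4
  if 0:u drops first: 4 orders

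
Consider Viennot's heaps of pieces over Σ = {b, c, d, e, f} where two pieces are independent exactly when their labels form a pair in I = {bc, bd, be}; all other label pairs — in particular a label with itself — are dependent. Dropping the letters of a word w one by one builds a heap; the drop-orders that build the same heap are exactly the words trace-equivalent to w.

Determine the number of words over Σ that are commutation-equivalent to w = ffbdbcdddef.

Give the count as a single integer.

0(f) covers ∅
1(f) covers 0:f
2(b) covers 1:f
3(d) covers 1:f
4(b) covers 2:b
5(c) covers 3:d
6(d) covers 5:c
7(d) covers 6:d
8(d) covers 7:d
9(e) covers 8:d
10(f) covers 4:b, 9:e
floor of heap: 0:f
completions by unplaced set U, small U first (add the entries for U minus each lowest piece of U):
  |U|=1: {10}:1
  |U|=2: {4,10}:1  {9,10}:1
  |U|=3: {2,4,10}:1  {4,9,10}:2  {8,9,10}:1
  |U|=4: {2,4,9,10}:3  {4,8,9,10}:3  {7,8,9,10}:1
  |U|=5: {2,4,8,9,10}:6  {4,7,8,9,10}:4  {6,7,8,9,10}:1
  |U|=6: {2,4,7,8,9,10}:10  {4,6,7,8,9,10}:5  {5,6,7,8,9,10}:1
  |U|=7: {2,4,6,7,8,9,10}:15  {3,5,6,7,8,9,10}:1  {4,5,6,7,8,9,10}:6
  |U|=8: {2,4,5,6,7,8,9,10}:21  {3,4,5,6,7,8,9,10}:7
  |U|=9: {2,3,4,5,6,7,8,9,10}:28
  start at 0(f): 28

28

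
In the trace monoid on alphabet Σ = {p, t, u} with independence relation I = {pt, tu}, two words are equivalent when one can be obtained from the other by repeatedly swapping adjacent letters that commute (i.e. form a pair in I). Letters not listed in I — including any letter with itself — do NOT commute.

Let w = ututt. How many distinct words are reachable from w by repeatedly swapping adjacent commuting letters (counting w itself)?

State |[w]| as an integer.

piece 0:u — minimal
piece 1:t — minimal
piece 2:u rests on {0:u}
piece 3:t rests on {1:t}
piece 4:t rests on {3:t}
minimal pieces: {0:u, 1:t}
ways to finish when only these pieces remain (= sum over removing one remaining piece with nothing left below it):
  1 left: {2}→1  {4}→1
  2 left: {0,2}→1  {2,4}→2  {3,4}→1
  3 left: {0,2,4}→3  {1,3,4}→1  {2,3,4}→3
  placing 0:u first → 4 extensions
  placing 1:t first → 6 extensions
total linear extensions = 10

10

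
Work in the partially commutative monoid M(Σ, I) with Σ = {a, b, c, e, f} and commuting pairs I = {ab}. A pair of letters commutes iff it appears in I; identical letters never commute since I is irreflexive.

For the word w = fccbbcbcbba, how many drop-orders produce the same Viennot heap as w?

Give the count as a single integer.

3

piece 0:f — minimal
piece 1:c rests on {0:f}
piece 2:c rests on {1:c}
piece 3:b rests on {2:c}
piece 4:b rests on {3:b}
piece 5:c rests on {4:b}
piece 6:b rests on {5:c}
piece 7:c rests on {6:b}
piece 8:b rests on {7:c}
piece 9:b rests on {8:b}
piece 10:a rests on {7:c}
minimal pieces: {0:f}
ways to finish when only these pieces remain (= sum over removing one remaining piece with nothing left below it):
  1 left: {9}→1  {10}→1
  2 left: {8,9}→1  {9,10}→2
  3 left: {8,9,10}→3
  4 left: {7,8,9,10}→3
  5 left: {6,7,8,9,10}→3
  6 left: {5,6,7,8,9,10}→3
  7 left: {4,5,6,7,8,9,10}→3
  8 left: {3,4,5,6,7,8,9,10}→3
  9 left: {2,3,4,5,6,7,8,9,10}→3
  placing 0:f first → 3 extensions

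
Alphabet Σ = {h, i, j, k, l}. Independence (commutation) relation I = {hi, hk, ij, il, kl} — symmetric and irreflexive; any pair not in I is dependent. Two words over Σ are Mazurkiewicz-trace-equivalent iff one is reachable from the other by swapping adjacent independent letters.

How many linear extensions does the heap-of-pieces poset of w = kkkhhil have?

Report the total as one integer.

35

0(k) covers ∅
1(k) covers 0:k
2(k) covers 1:k
3(h) covers ∅
4(h) covers 3:h
5(i) covers 2:k
6(l) covers 4:h
floor of heap: 0:k, 3:h
completions by unplaced set U, small U first (add the entries for U minus each lowest piece of U):
  |U|=1: {5}:1  {6}:1
  |U|=2: {2,5}:1  {4,6}:1  {5,6}:2
  |U|=3: {1,2,5}:1  {2,5,6}:3  {3,4,6}:1  {4,5,6}:3
  |U|=4: {0,1,2,5}:1  {1,2,5,6}:4  {2,4,5,6}:6  {3,4,5,6}:4
  |U|=5: {0,1,2,5,6}:5  {1,2,4,5,6}:10  {2,3,4,5,6}:10
  start at 0(k): 20
  start at 3(h): 15
sum over floor = 35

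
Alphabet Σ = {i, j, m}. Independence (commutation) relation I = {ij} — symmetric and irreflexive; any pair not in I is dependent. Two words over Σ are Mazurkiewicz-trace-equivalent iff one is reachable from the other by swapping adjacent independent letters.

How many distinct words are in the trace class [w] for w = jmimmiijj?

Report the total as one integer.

6

drop 0:j onto floor
drop 1:m onto {0:j}
drop 2:i onto {1:m}
drop 3:m onto {2:i}
drop 4:m onto {3:m}
drop 5:i onto {4:m}
drop 6:i onto {5:i}
drop 7:j onto {4:m}
drop 8:j onto {7:j}
ground layer = {0:j}
drop-orders for the pieces not yet dropped (sum over which currently-grounded one goes next):
  1 to go: {6} 1  {8} 1
  2 to go: {5,6} 1  {6,8} 2  {7,8} 1
  3 to go: {5,6,8} 3  {6,7,8} 3
  4 to go: {5,6,7,8} 6
  5 to go: {4,5,6,7,8} 6
  6 to go: {3,4,5,6,7,8} 6
  7 to go: {2,3,4,5,6,7,8} 6
  if 0:j drops first: 6 orders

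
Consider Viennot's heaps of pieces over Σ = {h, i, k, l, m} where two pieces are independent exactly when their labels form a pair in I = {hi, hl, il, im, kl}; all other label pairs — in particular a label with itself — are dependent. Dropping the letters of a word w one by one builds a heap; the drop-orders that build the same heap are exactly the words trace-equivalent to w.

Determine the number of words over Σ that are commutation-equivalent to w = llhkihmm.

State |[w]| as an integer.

50

#0=l has no predecessor
#1=l depends on [0:l]
#2=h has no predecessor
#3=k depends on [2:h]
#4=i depends on [3:k]
#5=h depends on [3:k]
#6=m depends on [1:l, 5:h]
#7=m depends on [6:m]
sources: [0:l, 2:h]
N(rest) = Σ N(rest − s) over sources s of rest; N(one piece) = 1:
  size 1 → [4]=1  [7]=1
  size 2 → [4,7]=2  [6,7]=1
  size 3 → [1,6,7]=1  [4,6,7]=3  [5,6,7]=1
  size 4 → [0,1,6,7]=1  [1,4,6,7]=4  [1,5,6,7]=2  [4,5,6,7]=4
  size 5 → [0,1,4,6,7]=5  [0,1,5,6,7]=3  [1,4,5,6,7]=10  [3,4,5,6,7]=4
  size 6 → [0,1,4,5,6,7]=18  [1,3,4,5,6,7]=14  [2,3,4,5,6,7]=4
  first=0(l) contributes 18
  first=2(h) contributes 32
|[w]| = 50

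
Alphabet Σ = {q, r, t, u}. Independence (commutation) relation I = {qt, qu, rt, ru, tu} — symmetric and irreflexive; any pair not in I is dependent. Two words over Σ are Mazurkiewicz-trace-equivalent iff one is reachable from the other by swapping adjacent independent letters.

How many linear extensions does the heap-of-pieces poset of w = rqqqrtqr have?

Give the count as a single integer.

8

piece 0:r — minimal
piece 1:q rests on {0:r}
piece 2:q rests on {1:q}
piece 3:q rests on {2:q}
piece 4:r rests on {3:q}
piece 5:t — minimal
piece 6:q rests on {4:r}
piece 7:r rests on {6:q}
minimal pieces: {0:r, 5:t}
ways to finish when only these pieces remain (= sum over removing one remaining piece with nothing left below it):
  1 left: {5}→1  {7}→1
  2 left: {5,7}→2  {6,7}→1
  3 left: {4,6,7}→1  {5,6,7}→3
  4 left: {3,4,6,7}→1  {4,5,6,7}→4
  5 left: {2,3,4,6,7}→1  {3,4,5,6,7}→5
  6 left: {1,2,3,4,6,7}→1  {2,3,4,5,6,7}→6
  placing 0:r first → 7 extensions
  placing 5:t first → 1 extensions
total linear extensions = 8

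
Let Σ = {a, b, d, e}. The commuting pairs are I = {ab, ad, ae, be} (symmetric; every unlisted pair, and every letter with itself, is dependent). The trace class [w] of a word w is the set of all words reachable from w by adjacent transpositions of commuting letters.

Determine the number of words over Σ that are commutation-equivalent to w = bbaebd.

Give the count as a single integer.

24

piece 0:b — minimal
piece 1:b rests on {0:b}
piece 2:a — minimal
piece 3:e — minimal
piece 4:b rests on {1:b}
piece 5:d rests on {3:e, 4:b}
minimal pieces: {0:b, 2:a, 3:e}
ways to finish when only these pieces remain (= sum over removing one remaining piece with nothing left below it):
  1 left: {2}→1  {5}→1
  2 left: {2,5}→2  {3,5}→1  {4,5}→1
  3 left: {1,4,5}→1  {2,3,5}→3  {2,4,5}→3  {3,4,5}→2
  4 left: {0,1,4,5}→1  {1,2,4,5}→4  {1,3,4,5}→3  {2,3,4,5}→8
  placing 0:b first → 15 extensions
  placing 2:a first → 4 extensions
  placing 3:e first → 5 extensions
total linear extensions = 24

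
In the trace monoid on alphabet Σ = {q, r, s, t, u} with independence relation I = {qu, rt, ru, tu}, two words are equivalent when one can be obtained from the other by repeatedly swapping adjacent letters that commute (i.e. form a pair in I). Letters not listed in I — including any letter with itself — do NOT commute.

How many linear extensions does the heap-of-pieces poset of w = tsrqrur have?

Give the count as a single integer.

5

0(t) covers ∅
1(s) covers 0:t
2(r) covers 1:s
3(q) covers 2:r
4(r) covers 3:q
5(u) covers 1:s
6(r) covers 4:r
floor of heap: 0:t
completions by unplaced set U, small U first (add the entries for U minus each lowest piece of U):
  |U|=1: {5}:1  {6}:1
  |U|=2: {4,6}:1  {5,6}:2
  |U|=3: {3,4,6}:1  {4,5,6}:3
  |U|=4: {2,3,4,6}:1  {3,4,5,6}:4
  |U|=5: {2,3,4,5,6}:5
  start at 0(t): 5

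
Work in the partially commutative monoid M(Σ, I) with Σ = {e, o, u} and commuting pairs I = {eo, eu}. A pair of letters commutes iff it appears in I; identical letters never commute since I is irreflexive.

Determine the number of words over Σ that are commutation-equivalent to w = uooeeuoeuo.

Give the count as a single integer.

120

piece 0:u — minimal
piece 1:o rests on {0:u}
piece 2:o rests on {1:o}
piece 3:e — minimal
piece 4:e rests on {3:e}
piece 5:u rests on {2:o}
piece 6:o rests on {5:u}
piece 7:e rests on {4:e}
piece 8:u rests on {6:o}
piece 9:o rests on {8:u}
minimal pieces: {0:u, 3:e}
ways to finish when only these pieces remain (= sum over removing one remaining piece with nothing left below it):
  1 left: {7}→1  {9}→1
  2 left: {4,7}→1  {7,9}→2  {8,9}→1
  3 left: {3,4,7}→1  {4,7,9}→3  {6,8,9}→1  {7,8,9}→3
  4 left: {3,4,7,9}→4  {4,7,8,9}→6  {5,6,8,9}→1  {6,7,8,9}→4
  5 left: {2,5,6,8,9}→1  {3,4,7,8,9}→10  {4,6,7,8,9}→10  {5,6,7,8,9}→5
  6 left: {1,2,5,6,8,9}→1  {2,5,6,7,8,9}→6  {3,4,6,7,8,9}→20  {4,5,6,7,8,9}→15
  7 left: {0,1,2,5,6,8,9}→1  {1,2,5,6,7,8,9}→7  {2,4,5,6,7,8,9}→21  {3,4,5,6,7,8,9}→35
  8 left: {0,1,2,5,6,7,8,9}→8  {1,2,4,5,6,7,8,9}→28  {2,3,4,5,6,7,8,9}→56
  placing 0:u first → 84 extensions
  placing 3:e first → 36 extensions
total linear extensions = 120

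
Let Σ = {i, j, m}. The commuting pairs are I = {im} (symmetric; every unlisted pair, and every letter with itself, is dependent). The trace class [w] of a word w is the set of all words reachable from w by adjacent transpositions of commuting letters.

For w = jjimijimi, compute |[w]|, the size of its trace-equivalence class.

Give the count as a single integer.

9

piece 0:j — minimal
piece 1:j rests on {0:j}
piece 2:i rests on {1:j}
piece 3:m rests on {1:j}
piece 4:i rests on {2:i}
piece 5:j rests on {3:m, 4:i}
piece 6:i rests on {5:j}
piece 7:m rests on {5:j}
piece 8:i rests on {6:i}
minimal pieces: {0:j}
ways to finish when only these pieces remain (= sum over removing one remaining piece with nothing left below it):
  1 left: {7}→1  {8}→1
  2 left: {6,8}→1  {7,8}→2
  3 left: {6,7,8}→3
  4 left: {5,6,7,8}→3
  5 left: {3,5,6,7,8}→3  {4,5,6,7,8}→3
  6 left: {2,4,5,6,7,8}→3  {3,4,5,6,7,8}→6
  7 left: {2,3,4,5,6,7,8}→9
  placing 0:j first → 9 extensions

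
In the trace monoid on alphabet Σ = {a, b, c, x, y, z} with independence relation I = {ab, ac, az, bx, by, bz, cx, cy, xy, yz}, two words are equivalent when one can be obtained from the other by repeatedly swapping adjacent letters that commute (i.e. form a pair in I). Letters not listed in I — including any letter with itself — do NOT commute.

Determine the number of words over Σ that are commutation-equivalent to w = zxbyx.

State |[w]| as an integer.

#0=z has no predecessor
#1=x depends on [0:z]
#2=b has no predecessor
#3=y has no predecessor
#4=x depends on [1:x]
sources: [0:z, 2:b, 3:y]
N(rest) = Σ N(rest − s) over sources s of rest; N(one piece) = 1:
  size 1 → [2]=1  [3]=1  [4]=1
  size 2 → [1,4]=1  [2,3]=2  [2,4]=2  [3,4]=2
  size 3 → [0,1,4]=1  [1,2,4]=3  [1,3,4]=3  [2,3,4]=6
  first=0(z) contributes 12
  first=2(b) contributes 4
  first=3(y) contributes 4
|[w]| = 20

20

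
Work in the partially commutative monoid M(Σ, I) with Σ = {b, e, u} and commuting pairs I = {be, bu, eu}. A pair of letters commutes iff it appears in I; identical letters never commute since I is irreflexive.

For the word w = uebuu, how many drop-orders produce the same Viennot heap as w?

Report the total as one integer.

0(u) covers ∅
1(e) covers ∅
2(b) covers ∅
3(u) covers 0:u
4(u) covers 3:u
floor of heap: 0:u, 1:e, 2:b
completions by unplaced set U, small U first (add the entries for U minus each lowest piece of U):
  |U|=1: {1}:1  {2}:1  {4}:1
  |U|=2: {1,2}:2  {1,4}:2  {2,4}:2  {3,4}:1
  |U|=3: {0,3,4}:1  {1,2,4}:6  {1,3,4}:3  {2,3,4}:3
  start at 0(u): 12
  start at 1(e): 4
  start at 2(b): 4
sum over floor = 20

20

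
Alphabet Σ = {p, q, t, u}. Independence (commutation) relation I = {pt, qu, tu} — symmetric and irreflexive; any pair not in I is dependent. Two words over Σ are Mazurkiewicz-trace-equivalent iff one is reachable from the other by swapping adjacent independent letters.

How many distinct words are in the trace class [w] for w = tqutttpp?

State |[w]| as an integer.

40

0(t) covers ∅
1(q) covers 0:t
2(u) covers ∅
3(t) covers 1:q
4(t) covers 3:t
5(t) covers 4:t
6(p) covers 1:q, 2:u
7(p) covers 6:p
floor of heap: 0:t, 2:u
completions by unplaced set U, small U first (add the entries for U minus each lowest piece of U):
  |U|=1: {5}:1  {7}:1
  |U|=2: {4,5}:1  {5,7}:2  {6,7}:1
  |U|=3: {2,6,7}:1  {3,4,5}:1  {4,5,7}:3  {5,6,7}:3
  |U|=4: {2,5,6,7}:4  {3,4,5,7}:4  {4,5,6,7}:6
  |U|=5: {2,4,5,6,7}:10  {3,4,5,6,7}:10
  |U|=6: {1,3,4,5,6,7}:10  {2,3,4,5,6,7}:20
  start at 0(t): 30
  start at 2(u): 10
sum over floor = 40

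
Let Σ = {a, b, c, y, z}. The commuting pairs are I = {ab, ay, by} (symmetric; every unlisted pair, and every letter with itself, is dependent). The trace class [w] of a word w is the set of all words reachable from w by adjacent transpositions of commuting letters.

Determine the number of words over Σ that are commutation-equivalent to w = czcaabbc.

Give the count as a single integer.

6

piece 0:c — minimal
piece 1:z rests on {0:c}
piece 2:c rests on {1:z}
piece 3:a rests on {2:c}
piece 4:a rests on {3:a}
piece 5:b rests on {2:c}
piece 6:b rests on {5:b}
piece 7:c rests on {4:a, 6:b}
minimal pieces: {0:c}
ways to finish when only these pieces remain (= sum over removing one remaining piece with nothing left below it):
  1 left: {7}→1
  2 left: {4,7}→1  {6,7}→1
  3 left: {3,4,7}→1  {4,6,7}→2  {5,6,7}→1
  4 left: {3,4,6,7}→3  {4,5,6,7}→3
  5 left: {3,4,5,6,7}→6
  6 left: {2,3,4,5,6,7}→6
  placing 0:c first → 6 extensions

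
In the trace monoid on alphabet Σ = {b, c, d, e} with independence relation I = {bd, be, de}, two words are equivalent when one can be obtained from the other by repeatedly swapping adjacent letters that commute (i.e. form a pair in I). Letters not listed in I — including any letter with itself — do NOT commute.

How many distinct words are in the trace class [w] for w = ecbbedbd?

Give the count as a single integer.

drop 0:e onto floor
drop 1:c onto {0:e}
drop 2:b onto {1:c}
drop 3:b onto {2:b}
drop 4:e onto {1:c}
drop 5:d onto {1:c}
drop 6:b onto {3:b}
drop 7:d onto {5:d}
ground layer = {0:e}
drop-orders for the pieces not yet dropped (sum over which currently-grounded one goes next):
  1 to go: {4} 1  {6} 1  {7} 1
  2 to go: {3,6} 1  {4,6} 2  {4,7} 2  {5,7} 1  {6,7} 2
  3 to go: {2,3,6} 1  {3,4,6} 3  {3,6,7} 3  {4,5,7} 3  {4,6,7} 6  {5,6,7} 3
  4 to go: {2,3,4,6} 4  {2,3,6,7} 4  {3,4,6,7} 12  {3,5,6,7} 6  {4,5,6,7} 12
  5 to go: {2,3,4,6,7} 20  {2,3,5,6,7} 10  {3,4,5,6,7} 30
  6 to go: {2,3,4,5,6,7} 60
  if 0:e drops first: 60 orders

60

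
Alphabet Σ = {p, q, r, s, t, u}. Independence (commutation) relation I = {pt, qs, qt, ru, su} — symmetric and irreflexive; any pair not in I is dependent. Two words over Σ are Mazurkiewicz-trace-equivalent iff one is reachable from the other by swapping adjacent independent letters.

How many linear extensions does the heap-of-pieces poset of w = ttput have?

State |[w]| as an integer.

drop 0:t onto floor
drop 1:t onto {0:t}
drop 2:p onto floor
drop 3:u onto {1:t, 2:p}
drop 4:t onto {3:u}
ground layer = {0:t, 2:p}
drop-orders for the pieces not yet dropped (sum over which currently-grounded one goes next):
  1 to go: {4} 1
  2 to go: {3,4} 1
  3 to go: {1,3,4} 1  {2,3,4} 1
  if 0:t drops first: 2 orders
  if 2:p drops first: 1 orders
heap linearizations: 3

3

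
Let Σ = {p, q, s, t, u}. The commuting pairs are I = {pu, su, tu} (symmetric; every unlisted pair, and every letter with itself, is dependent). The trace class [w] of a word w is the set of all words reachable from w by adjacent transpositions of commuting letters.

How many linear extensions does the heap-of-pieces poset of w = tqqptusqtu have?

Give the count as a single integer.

8

0(t) covers ∅
1(q) covers 0:t
2(q) covers 1:q
3(p) covers 2:q
4(t) covers 3:p
5(u) covers 2:q
6(s) covers 4:t
7(q) covers 5:u, 6:s
8(t) covers 7:q
9(u) covers 7:q
floor of heap: 0:t
completions by unplaced set U, small U first (add the entries for U minus each lowest piece of U):
  |U|=1: {8}:1  {9}:1
  |U|=2: {8,9}:2
  |U|=3: {7,8,9}:2
  |U|=4: {5,7,8,9}:2  {6,7,8,9}:2
  |U|=5: {4,6,7,8,9}:2  {5,6,7,8,9}:4
  |U|=6: {3,4,6,7,8,9}:2  {4,5,6,7,8,9}:6
  |U|=7: {3,4,5,6,7,8,9}:8
  |U|=8: {2,3,4,5,6,7,8,9}:8
  start at 0(t): 8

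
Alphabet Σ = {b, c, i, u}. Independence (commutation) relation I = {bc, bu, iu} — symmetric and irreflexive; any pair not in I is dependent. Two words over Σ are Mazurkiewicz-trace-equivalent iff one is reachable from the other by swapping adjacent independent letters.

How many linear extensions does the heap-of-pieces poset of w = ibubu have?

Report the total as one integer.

#0=i has no predecessor
#1=b depends on [0:i]
#2=u has no predecessor
#3=b depends on [1:b]
#4=u depends on [2:u]
sources: [0:i, 2:u]
N(rest) = Σ N(rest − s) over sources s of rest; N(one piece) = 1:
  size 1 → [3]=1  [4]=1
  size 2 → [1,3]=1  [2,4]=1  [3,4]=2
  size 3 → [0,1,3]=1  [1,3,4]=3  [2,3,4]=3
  first=0(i) contributes 6
  first=2(u) contributes 4
|[w]| = 10

10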